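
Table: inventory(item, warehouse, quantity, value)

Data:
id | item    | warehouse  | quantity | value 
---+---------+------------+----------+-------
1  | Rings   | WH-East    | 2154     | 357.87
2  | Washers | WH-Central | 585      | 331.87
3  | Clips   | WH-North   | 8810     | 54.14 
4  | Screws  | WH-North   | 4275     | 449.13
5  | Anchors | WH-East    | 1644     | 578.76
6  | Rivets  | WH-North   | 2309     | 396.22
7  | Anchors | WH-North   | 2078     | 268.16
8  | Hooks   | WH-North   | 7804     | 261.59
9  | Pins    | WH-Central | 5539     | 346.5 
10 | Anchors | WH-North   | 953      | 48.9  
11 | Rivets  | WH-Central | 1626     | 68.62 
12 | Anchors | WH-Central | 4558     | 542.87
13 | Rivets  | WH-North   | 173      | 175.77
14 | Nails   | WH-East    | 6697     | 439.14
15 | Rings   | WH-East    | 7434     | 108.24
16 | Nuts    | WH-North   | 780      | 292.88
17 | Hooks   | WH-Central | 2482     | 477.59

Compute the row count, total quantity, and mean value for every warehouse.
SELECT warehouse,
       COUNT(*) as cnt,
       SUM(quantity) as total_quantity,
       AVG(value) as avg_value
FROM inventory
GROUP BY warehouse

Result:
  WH-Central: 5 records, 14790 total quantity, 353.49 avg value
  WH-East: 4 records, 17929 total quantity, 371.00 avg value
  WH-North: 8 records, 27182 total quantity, 243.35 avg value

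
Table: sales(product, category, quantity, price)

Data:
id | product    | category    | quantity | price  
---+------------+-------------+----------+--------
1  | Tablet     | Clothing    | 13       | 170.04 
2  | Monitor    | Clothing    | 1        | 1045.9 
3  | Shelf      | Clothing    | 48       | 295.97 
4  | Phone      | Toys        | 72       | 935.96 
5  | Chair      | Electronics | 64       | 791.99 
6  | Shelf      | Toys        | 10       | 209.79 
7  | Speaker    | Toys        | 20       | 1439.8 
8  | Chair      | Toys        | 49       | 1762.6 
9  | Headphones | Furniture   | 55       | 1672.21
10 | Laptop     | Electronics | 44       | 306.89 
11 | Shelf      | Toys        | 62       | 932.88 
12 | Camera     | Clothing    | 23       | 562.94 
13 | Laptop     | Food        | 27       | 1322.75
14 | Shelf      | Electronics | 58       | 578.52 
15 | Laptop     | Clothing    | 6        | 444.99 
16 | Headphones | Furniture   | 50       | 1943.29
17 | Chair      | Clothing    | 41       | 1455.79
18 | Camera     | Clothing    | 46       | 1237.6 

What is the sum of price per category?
SELECT category, SUM(price) as result
FROM sales
GROUP BY category

Result:
  Clothing: 5213.23
  Electronics: 1677.40
  Food: 1322.75
  Furniture: 3615.50
  Toys: 5281.03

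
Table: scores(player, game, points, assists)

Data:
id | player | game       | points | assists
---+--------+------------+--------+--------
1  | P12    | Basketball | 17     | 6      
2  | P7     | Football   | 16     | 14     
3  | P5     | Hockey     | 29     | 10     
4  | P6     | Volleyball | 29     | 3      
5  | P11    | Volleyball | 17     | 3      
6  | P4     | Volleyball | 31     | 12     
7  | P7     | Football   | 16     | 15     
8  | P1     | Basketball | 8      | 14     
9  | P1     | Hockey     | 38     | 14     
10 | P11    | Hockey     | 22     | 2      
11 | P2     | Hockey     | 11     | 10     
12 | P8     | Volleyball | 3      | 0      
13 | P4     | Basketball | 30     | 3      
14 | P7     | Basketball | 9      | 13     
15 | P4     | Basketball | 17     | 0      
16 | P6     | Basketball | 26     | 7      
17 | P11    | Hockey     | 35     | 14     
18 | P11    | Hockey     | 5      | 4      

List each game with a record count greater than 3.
SELECT game, COUNT(*) as cnt
FROM scores
GROUP BY game
HAVING COUNT(*) > 3

Result:
  Basketball: 6
  Hockey: 6
  Volleyball: 4

Note: HAVING filters groups after aggregation, WHERE filters rows before.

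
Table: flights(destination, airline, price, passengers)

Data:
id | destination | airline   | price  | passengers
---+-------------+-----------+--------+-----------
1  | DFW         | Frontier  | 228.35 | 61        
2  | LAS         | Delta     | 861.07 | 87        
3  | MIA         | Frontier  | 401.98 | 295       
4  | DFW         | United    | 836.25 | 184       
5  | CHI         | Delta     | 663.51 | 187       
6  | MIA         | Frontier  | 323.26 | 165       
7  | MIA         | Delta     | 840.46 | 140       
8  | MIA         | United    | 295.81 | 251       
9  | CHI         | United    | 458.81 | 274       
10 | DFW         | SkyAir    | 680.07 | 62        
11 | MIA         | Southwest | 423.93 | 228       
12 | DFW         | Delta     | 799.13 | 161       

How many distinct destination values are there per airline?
SELECT airline, COUNT(DISTINCT destination)
FROM flights
GROUP BY airline

Result:
  Delta: 4 distinct
  Frontier: 2 distinct
  SkyAir: 1 distinct
  Southwest: 1 distinct
  United: 3 distinct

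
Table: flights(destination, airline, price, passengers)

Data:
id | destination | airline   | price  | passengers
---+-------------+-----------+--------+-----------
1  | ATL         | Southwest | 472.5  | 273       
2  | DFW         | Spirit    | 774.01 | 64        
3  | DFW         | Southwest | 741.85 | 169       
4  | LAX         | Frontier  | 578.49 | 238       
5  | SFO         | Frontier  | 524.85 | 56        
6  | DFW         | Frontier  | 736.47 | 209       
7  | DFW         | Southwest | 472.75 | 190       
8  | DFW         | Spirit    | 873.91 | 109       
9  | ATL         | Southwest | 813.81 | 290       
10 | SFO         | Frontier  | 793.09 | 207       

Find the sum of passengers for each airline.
SELECT airline, SUM(passengers) as result
FROM flights
GROUP BY airline

Result:
  Frontier: 710
  Southwest: 922
  Spirit: 173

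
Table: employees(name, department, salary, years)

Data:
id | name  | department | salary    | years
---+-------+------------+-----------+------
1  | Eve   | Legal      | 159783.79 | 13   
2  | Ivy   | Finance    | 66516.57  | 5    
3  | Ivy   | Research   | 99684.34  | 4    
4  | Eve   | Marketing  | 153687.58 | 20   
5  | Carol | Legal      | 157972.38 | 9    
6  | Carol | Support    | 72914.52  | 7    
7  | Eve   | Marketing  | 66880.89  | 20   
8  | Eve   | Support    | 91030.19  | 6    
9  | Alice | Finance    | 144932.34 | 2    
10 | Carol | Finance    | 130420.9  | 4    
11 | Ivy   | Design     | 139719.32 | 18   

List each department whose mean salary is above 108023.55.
SELECT department, AVG(salary)
FROM employees
GROUP BY department
HAVING AVG(salary) > 108023.55

Result:
  Design: avg=139719.32
  Finance: avg=113956.60
  Legal: avg=158878.09
  Marketing: avg=110284.24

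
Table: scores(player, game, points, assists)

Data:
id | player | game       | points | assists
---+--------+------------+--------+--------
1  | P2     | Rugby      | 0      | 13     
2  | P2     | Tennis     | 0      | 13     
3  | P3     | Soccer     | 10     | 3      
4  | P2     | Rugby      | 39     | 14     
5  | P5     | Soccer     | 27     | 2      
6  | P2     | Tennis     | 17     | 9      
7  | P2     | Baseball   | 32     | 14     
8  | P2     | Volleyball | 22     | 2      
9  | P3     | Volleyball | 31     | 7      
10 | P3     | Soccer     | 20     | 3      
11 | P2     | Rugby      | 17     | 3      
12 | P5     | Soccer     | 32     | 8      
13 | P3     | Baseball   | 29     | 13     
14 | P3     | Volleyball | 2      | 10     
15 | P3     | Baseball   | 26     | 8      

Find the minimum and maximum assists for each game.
SELECT game, MIN(assists), MAX(assists)
FROM scores
GROUP BY game

Result:
  Baseball: min=8, max=14
  Rugby: min=3, max=14
  Soccer: min=2, max=8
  Tennis: min=9, max=13
  Volleyball: min=2, max=10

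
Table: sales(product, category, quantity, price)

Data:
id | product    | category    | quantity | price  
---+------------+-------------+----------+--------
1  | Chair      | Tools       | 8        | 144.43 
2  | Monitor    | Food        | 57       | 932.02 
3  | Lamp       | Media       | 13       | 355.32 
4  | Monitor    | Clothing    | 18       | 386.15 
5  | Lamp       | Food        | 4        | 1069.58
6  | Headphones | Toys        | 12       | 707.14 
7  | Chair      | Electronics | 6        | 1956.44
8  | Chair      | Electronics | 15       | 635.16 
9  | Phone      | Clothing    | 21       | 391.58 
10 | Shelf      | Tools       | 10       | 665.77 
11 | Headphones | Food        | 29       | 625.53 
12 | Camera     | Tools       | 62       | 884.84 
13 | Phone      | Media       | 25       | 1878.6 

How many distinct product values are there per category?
SELECT category, COUNT(DISTINCT product)
FROM sales
GROUP BY category

Result:
  Clothing: 2 distinct
  Electronics: 1 distinct
  Food: 3 distinct
  Media: 2 distinct
  Tools: 3 distinct
  Toys: 1 distinct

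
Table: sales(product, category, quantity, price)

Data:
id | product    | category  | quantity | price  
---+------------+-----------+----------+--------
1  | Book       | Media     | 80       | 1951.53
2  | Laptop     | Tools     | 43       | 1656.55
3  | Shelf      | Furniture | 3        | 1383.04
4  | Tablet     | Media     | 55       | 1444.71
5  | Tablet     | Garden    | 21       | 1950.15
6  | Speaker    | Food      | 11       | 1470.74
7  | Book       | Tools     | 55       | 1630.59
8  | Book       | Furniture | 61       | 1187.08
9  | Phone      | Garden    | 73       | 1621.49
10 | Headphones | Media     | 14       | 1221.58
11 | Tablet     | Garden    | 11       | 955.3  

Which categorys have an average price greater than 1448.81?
SELECT category, AVG(price)
FROM sales
GROUP BY category
HAVING AVG(price) > 1448.81

Result:
  Food: avg=1470.74
  Garden: avg=1508.98
  Media: avg=1539.27
  Tools: avg=1643.57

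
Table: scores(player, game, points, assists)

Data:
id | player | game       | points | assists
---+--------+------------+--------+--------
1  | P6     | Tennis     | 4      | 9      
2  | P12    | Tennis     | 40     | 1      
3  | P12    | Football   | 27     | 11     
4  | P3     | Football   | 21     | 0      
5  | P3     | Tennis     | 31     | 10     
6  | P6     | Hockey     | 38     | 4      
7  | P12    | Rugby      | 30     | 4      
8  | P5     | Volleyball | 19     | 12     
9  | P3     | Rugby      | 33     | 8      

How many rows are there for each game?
SELECT game, COUNT(*) as count
FROM scores
GROUP BY game

Result:
  Football: 2
  Hockey: 1
  Rugby: 2
  Tennis: 3
  Volleyball: 1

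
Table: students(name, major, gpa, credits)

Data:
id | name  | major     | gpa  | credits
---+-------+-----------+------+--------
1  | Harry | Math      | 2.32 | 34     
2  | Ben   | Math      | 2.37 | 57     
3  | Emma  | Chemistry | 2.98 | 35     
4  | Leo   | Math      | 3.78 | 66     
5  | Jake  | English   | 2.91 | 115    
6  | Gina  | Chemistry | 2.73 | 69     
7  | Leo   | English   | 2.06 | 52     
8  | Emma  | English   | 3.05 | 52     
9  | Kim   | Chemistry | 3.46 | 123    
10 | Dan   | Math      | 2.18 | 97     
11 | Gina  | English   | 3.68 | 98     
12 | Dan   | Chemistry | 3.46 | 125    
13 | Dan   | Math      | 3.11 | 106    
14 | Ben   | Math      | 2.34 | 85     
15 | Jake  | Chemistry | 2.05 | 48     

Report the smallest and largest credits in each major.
SELECT major, MIN(credits), MAX(credits)
FROM students
GROUP BY major

Result:
  Chemistry: min=35, max=125
  English: min=52, max=115
  Math: min=34, max=106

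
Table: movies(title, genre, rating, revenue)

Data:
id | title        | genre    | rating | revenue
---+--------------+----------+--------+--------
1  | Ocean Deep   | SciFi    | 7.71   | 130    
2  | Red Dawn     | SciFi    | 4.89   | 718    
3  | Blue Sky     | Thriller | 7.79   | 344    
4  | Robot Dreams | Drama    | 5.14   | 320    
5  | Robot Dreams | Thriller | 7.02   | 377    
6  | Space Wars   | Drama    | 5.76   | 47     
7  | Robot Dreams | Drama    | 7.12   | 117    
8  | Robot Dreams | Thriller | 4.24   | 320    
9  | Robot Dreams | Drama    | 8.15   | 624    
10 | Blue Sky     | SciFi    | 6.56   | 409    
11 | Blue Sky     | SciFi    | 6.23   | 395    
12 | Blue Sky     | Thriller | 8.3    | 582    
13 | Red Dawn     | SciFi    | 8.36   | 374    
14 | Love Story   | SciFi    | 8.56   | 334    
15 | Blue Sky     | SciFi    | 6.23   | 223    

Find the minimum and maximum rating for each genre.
SELECT genre, MIN(rating), MAX(rating)
FROM movies
GROUP BY genre

Result:
  Drama: min=5.14, max=8.15
  SciFi: min=4.89, max=8.56
  Thriller: min=4.24, max=8.30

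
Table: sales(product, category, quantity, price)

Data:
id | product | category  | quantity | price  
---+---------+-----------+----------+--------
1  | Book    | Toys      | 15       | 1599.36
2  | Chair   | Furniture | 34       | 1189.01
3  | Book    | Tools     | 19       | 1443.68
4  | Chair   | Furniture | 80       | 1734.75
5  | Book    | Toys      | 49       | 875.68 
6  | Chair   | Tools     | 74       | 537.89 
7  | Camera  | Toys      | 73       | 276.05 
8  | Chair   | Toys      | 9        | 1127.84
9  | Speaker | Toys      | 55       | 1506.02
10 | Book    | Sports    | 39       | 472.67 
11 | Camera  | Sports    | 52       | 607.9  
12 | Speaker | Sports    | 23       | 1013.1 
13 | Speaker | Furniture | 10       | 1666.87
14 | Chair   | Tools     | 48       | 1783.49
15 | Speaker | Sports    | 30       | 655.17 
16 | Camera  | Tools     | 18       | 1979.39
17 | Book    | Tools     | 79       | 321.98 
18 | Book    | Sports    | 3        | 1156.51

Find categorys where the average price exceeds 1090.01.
SELECT category, AVG(price)
FROM sales
GROUP BY category
HAVING AVG(price) > 1090.01

Result:
  Furniture: avg=1530.21
  Tools: avg=1213.29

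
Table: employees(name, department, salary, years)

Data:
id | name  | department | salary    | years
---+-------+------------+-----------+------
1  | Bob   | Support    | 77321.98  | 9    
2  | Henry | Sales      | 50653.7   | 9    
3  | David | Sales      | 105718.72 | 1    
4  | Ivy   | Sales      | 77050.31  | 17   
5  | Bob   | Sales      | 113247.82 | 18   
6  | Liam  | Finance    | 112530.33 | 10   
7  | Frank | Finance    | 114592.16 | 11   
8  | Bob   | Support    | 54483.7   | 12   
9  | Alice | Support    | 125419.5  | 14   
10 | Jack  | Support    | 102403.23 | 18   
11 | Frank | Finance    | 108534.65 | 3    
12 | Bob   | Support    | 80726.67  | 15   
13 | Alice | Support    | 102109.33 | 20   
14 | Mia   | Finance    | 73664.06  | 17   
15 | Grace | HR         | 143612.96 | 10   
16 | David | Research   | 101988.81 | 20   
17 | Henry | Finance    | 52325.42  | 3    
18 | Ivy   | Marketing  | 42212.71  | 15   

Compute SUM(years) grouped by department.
SELECT department, SUM(years) as result
FROM employees
GROUP BY department

Result:
  Finance: 44
  HR: 10
  Marketing: 15
  Research: 20
  Sales: 45
  Support: 88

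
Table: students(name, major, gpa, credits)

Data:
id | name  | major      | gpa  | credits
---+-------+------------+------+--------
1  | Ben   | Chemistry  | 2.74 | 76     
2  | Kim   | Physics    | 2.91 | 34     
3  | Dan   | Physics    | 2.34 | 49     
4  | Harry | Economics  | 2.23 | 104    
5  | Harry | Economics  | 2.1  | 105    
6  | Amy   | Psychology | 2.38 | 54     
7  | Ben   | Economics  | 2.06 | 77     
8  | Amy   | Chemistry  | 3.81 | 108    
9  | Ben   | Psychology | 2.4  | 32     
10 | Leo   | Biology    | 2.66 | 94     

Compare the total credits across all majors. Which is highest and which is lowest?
SELECT major, SUM(credits)
FROM students
GROUP BY major
ORDER BY SUM(credits)

All groups:
  Physics: 83
  Psychology: 86
  Biology: 94
  Chemistry: 184
  Economics: 286

Highest: Economics (286)
Lowest: Physics (83)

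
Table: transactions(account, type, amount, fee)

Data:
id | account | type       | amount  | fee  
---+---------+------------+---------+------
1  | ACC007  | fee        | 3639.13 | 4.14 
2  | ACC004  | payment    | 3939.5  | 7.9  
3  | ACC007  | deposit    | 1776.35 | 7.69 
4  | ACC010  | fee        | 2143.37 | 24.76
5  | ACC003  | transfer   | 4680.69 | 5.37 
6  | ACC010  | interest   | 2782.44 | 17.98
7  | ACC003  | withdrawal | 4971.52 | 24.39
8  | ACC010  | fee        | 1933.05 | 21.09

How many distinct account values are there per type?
SELECT type, COUNT(DISTINCT account)
FROM transactions
GROUP BY type

Result:
  deposit: 1 distinct
  fee: 2 distinct
  interest: 1 distinct
  payment: 1 distinct
  transfer: 1 distinct
  withdrawal: 1 distinct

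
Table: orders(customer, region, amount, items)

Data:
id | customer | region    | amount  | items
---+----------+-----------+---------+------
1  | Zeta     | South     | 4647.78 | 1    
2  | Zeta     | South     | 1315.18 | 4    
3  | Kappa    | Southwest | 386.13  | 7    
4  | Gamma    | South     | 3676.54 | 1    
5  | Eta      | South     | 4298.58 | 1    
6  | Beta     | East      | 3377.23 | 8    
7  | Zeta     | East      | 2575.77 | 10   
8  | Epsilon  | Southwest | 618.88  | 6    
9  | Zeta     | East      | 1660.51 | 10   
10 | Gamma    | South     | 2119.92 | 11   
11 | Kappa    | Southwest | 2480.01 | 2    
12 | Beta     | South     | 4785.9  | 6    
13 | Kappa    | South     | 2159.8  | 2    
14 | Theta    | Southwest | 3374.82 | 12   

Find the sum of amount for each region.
SELECT region, SUM(amount) as result
FROM orders
GROUP BY region

Result:
  East: 7613.51
  South: 23003.70
  Southwest: 6859.84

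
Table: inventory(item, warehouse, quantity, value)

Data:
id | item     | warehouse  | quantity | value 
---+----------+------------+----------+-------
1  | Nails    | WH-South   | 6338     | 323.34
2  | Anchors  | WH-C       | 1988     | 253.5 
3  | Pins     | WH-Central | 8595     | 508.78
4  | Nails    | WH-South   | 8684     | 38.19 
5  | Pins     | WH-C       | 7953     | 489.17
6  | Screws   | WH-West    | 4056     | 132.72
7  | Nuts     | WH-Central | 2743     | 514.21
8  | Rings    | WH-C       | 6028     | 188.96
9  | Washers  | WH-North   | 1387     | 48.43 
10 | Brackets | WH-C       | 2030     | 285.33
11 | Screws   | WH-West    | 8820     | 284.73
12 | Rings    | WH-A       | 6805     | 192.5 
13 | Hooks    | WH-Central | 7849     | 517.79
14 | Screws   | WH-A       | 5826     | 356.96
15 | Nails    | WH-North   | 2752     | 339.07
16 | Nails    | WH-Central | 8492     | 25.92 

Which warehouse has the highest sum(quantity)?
SELECT warehouse, SUM(quantity) as val
FROM inventory
GROUP BY warehouse
ORDER BY val DESC
LIMIT 1

Result: WH-Central with sum(quantity) = 27679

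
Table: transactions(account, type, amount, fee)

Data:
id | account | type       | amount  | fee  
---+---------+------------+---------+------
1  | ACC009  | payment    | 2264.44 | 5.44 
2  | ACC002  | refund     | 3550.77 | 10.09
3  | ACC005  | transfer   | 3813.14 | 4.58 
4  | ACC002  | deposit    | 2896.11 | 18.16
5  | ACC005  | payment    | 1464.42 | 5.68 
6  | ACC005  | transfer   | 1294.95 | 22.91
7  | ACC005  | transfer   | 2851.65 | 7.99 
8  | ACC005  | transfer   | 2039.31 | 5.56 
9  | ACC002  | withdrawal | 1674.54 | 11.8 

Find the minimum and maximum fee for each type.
SELECT type, MIN(fee), MAX(fee)
FROM transactions
GROUP BY type

Result:
  deposit: min=18.16, max=18.16
  payment: min=5.44, max=5.68
  refund: min=10.09, max=10.09
  transfer: min=4.58, max=22.91
  withdrawal: min=11.80, max=11.80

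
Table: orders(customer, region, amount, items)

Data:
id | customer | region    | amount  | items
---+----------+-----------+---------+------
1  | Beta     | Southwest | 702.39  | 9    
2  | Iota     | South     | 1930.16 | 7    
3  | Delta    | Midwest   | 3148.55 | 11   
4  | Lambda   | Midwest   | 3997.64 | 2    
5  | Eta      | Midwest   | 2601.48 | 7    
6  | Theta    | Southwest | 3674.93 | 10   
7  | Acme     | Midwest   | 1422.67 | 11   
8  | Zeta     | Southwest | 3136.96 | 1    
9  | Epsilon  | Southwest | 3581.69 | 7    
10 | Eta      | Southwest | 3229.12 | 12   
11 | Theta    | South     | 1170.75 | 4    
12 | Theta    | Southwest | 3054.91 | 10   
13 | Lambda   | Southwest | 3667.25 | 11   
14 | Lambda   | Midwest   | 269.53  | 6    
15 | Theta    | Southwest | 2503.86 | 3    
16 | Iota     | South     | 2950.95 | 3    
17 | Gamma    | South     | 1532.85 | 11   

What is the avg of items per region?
SELECT region, AVG(items) as result
FROM orders
GROUP BY region

Result:
  Midwest: 7.40
  South: 6.25
  Southwest: 7.88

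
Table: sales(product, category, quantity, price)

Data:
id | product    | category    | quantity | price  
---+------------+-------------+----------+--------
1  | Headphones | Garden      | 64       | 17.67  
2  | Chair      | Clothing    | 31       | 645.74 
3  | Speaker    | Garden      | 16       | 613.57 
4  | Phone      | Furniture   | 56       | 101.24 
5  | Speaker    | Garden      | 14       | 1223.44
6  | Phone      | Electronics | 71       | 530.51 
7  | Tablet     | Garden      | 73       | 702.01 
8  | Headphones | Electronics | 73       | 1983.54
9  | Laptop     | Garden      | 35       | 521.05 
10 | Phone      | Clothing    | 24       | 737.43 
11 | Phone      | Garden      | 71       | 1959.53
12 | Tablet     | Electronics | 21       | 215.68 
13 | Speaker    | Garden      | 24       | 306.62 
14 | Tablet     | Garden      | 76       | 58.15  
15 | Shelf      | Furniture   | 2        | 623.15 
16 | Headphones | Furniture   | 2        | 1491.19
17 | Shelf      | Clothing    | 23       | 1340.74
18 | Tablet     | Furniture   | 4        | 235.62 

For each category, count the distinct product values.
SELECT category, COUNT(DISTINCT product)
FROM sales
GROUP BY category

Result:
  Clothing: 3 distinct
  Electronics: 3 distinct
  Furniture: 4 distinct
  Garden: 5 distinct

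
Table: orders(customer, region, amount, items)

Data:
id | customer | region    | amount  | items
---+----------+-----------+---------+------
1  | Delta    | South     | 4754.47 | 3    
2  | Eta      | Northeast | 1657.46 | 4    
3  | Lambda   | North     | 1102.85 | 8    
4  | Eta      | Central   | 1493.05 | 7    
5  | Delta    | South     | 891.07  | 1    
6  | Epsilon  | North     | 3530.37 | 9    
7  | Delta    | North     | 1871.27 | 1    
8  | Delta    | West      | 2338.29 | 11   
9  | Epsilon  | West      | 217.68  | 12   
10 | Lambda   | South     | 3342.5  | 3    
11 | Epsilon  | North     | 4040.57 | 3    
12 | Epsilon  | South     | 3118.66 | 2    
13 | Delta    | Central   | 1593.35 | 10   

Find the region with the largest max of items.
SELECT region, MAX(items) as val
FROM orders
GROUP BY region
ORDER BY val DESC
LIMIT 1

Result: West with max(items) = 12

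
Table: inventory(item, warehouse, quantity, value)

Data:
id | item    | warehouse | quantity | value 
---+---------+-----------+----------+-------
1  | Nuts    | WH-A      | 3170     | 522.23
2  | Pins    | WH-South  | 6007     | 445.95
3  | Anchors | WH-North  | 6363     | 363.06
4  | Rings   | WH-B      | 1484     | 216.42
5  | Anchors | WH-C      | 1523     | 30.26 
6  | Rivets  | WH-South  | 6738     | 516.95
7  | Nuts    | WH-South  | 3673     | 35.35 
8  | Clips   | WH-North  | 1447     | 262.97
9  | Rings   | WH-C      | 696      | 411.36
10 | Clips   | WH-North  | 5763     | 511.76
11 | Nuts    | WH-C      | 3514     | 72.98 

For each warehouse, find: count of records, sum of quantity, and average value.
SELECT warehouse,
       COUNT(*) as cnt,
       SUM(quantity) as total_quantity,
       AVG(value) as avg_value
FROM inventory
GROUP BY warehouse

Result:
  WH-A: 1 records, 3170 total quantity, 522.23 avg value
  WH-B: 1 records, 1484 total quantity, 216.42 avg value
  WH-C: 3 records, 5733 total quantity, 171.53 avg value
  WH-North: 3 records, 13573 total quantity, 379.26 avg value
  WH-South: 3 records, 16418 total quantity, 332.75 avg value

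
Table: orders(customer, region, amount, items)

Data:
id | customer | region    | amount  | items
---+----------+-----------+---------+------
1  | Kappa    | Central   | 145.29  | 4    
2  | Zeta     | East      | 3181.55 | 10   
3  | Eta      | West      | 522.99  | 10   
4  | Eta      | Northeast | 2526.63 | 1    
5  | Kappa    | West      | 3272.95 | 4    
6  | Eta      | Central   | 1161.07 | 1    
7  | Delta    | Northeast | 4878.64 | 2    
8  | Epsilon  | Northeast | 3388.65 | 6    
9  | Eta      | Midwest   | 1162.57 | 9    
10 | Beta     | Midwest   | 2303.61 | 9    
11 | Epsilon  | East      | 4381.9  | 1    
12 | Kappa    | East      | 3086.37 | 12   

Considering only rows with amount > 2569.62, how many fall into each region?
SELECT region, COUNT(*)
FROM orders
WHERE amount > 2569.62
GROUP BY region

Note: WHERE filters rows before grouping.

Result:
  East: 3
  Northeast: 2
  West: 1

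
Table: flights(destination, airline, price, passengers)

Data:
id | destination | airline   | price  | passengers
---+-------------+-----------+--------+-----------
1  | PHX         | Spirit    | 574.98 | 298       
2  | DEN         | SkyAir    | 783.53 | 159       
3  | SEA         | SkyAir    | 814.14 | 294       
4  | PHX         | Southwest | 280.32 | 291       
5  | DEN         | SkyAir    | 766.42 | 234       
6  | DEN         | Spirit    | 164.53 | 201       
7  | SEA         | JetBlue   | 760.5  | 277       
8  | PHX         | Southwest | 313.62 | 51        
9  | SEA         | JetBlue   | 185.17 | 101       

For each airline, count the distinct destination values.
SELECT airline, COUNT(DISTINCT destination)
FROM flights
GROUP BY airline

Result:
  JetBlue: 1 distinct
  SkyAir: 2 distinct
  Southwest: 1 distinct
  Spirit: 2 distinct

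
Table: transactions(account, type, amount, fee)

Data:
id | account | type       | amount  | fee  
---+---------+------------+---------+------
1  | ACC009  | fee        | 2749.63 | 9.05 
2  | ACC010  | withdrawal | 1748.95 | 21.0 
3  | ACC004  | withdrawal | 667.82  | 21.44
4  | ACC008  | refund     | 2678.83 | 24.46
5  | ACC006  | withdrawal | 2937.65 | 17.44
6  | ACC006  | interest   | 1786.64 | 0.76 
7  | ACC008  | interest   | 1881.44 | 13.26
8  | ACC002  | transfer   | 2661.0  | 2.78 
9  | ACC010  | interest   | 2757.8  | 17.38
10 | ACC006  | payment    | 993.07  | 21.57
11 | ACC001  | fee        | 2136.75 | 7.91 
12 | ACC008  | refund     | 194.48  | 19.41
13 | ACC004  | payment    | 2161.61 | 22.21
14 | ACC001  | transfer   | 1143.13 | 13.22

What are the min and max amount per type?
SELECT type, MIN(amount), MAX(amount)
FROM transactions
GROUP BY type

Result:
  fee: min=2136.75, max=2749.63
  interest: min=1786.64, max=2757.80
  payment: min=993.07, max=2161.61
  refund: min=194.48, max=2678.83
  transfer: min=1143.13, max=2661.00
  withdrawal: min=667.82, max=2937.65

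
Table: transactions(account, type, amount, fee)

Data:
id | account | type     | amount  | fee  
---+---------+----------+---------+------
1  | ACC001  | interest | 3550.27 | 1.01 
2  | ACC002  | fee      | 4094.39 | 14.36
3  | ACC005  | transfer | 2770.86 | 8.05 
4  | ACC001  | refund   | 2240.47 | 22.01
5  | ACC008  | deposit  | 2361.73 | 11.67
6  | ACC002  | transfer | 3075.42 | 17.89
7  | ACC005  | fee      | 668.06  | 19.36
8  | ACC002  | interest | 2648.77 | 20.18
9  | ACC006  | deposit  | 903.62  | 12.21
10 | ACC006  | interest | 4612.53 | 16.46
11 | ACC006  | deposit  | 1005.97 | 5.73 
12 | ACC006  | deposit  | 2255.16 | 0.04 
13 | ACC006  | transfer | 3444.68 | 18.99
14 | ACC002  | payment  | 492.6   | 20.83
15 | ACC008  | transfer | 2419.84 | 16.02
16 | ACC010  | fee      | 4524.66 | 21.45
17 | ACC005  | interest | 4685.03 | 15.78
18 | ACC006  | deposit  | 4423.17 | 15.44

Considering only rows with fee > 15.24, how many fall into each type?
SELECT type, COUNT(*)
FROM transactions
WHERE fee > 15.24
GROUP BY type

Note: WHERE filters rows before grouping.

Result:
  deposit: 1
  fee: 2
  interest: 3
  payment: 1
  refund: 1
  transfer: 3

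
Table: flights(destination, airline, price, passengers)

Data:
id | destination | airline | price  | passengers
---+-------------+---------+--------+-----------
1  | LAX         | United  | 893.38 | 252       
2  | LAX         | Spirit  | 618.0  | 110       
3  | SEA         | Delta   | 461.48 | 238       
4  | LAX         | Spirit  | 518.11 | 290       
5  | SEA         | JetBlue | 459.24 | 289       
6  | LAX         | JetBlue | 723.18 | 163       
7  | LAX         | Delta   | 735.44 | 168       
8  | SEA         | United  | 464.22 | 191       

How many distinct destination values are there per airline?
SELECT airline, COUNT(DISTINCT destination)
FROM flights
GROUP BY airline

Result:
  Delta: 2 distinct
  JetBlue: 2 distinct
  Spirit: 1 distinct
  United: 2 distinct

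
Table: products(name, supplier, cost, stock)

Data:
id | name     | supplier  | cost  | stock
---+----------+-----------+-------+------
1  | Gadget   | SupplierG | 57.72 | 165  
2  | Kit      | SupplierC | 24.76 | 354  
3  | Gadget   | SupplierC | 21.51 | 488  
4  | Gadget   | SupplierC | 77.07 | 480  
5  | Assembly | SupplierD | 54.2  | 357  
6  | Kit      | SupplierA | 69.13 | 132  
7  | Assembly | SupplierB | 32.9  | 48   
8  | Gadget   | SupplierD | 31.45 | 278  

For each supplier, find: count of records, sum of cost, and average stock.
SELECT supplier,
       COUNT(*) as cnt,
       SUM(cost) as total_cost,
       AVG(stock) as avg_stock
FROM products
GROUP BY supplier

Result:
  SupplierA: 1 records, 69.13 total cost, 132.00 avg stock
  SupplierB: 1 records, 32.90 total cost, 48.00 avg stock
  SupplierC: 3 records, 123.34 total cost, 440.67 avg stock
  SupplierD: 2 records, 85.65 total cost, 317.50 avg stock
  SupplierG: 1 records, 57.72 total cost, 165.00 avg stock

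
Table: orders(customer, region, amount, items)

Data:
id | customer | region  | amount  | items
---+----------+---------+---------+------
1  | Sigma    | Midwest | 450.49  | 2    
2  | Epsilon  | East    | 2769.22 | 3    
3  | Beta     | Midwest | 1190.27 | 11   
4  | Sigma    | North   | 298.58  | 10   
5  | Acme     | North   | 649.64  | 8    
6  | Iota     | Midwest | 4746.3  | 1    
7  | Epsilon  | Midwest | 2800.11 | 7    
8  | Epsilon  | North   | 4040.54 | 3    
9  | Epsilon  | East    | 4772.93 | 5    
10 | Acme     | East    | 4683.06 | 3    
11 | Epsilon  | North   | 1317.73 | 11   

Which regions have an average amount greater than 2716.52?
SELECT region, AVG(amount)
FROM orders
GROUP BY region
HAVING AVG(amount) > 2716.52

Result:
  East: avg=4075.07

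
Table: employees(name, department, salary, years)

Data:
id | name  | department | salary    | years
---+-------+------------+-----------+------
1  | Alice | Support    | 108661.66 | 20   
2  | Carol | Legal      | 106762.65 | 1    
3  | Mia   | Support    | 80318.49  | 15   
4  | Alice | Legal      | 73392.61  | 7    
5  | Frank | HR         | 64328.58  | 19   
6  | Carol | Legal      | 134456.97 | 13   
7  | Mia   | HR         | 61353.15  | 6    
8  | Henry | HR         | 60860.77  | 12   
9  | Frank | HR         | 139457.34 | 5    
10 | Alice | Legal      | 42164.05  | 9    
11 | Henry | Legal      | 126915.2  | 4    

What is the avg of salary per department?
SELECT department, AVG(salary) as result
FROM employees
GROUP BY department

Result:
  HR: 81499.96
  Legal: 96738.30
  Support: 94490.08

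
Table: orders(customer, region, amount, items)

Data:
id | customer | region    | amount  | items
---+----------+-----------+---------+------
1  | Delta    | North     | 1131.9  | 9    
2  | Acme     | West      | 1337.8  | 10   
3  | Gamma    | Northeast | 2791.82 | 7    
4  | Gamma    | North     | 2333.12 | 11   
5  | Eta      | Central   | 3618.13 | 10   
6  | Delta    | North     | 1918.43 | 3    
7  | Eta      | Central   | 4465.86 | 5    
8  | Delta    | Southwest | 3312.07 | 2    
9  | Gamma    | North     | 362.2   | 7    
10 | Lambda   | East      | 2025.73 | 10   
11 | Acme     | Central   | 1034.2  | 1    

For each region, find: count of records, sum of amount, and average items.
SELECT region,
       COUNT(*) as cnt,
       SUM(amount) as total_amount,
       AVG(items) as avg_items
FROM orders
GROUP BY region

Result:
  Central: 3 records, 9118.19 total amount, 5.33 avg items
  East: 1 records, 2025.73 total amount, 10.00 avg items
  North: 4 records, 5745.65 total amount, 7.50 avg items
  Northeast: 1 records, 2791.82 total amount, 7.00 avg items
  Southwest: 1 records, 3312.07 total amount, 2.00 avg items
  West: 1 records, 1337.80 total amount, 10.00 avg items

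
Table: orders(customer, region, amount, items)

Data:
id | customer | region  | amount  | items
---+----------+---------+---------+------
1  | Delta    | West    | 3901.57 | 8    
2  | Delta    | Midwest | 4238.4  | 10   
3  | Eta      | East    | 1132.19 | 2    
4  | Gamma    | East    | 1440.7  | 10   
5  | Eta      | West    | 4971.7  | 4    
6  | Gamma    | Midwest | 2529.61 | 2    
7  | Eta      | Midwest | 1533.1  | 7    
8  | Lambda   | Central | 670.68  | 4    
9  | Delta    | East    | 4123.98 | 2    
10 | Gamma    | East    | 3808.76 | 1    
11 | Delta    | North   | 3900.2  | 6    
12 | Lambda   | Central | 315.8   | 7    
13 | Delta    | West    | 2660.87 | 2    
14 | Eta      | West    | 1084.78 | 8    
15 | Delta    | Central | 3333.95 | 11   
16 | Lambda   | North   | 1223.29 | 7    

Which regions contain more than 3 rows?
SELECT region, COUNT(*) as cnt
FROM orders
GROUP BY region
HAVING COUNT(*) > 3

Result:
  East: 4
  West: 4

Note: HAVING filters groups after aggregation, WHERE filters rows before.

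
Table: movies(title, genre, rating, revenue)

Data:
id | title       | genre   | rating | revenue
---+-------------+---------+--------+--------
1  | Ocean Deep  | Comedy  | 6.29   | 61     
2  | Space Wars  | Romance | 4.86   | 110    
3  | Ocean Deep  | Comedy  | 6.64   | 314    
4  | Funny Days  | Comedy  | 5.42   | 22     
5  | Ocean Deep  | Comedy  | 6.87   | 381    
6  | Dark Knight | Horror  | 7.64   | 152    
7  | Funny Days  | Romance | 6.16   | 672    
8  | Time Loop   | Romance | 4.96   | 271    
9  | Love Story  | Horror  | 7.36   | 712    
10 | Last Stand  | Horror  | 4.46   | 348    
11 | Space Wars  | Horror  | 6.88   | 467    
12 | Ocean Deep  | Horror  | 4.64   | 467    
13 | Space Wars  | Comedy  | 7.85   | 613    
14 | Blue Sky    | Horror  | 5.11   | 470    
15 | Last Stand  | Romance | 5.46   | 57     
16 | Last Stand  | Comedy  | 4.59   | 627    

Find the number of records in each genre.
SELECT genre, COUNT(*) as count
FROM movies
GROUP BY genre

Result:
  Comedy: 6
  Horror: 6
  Romance: 4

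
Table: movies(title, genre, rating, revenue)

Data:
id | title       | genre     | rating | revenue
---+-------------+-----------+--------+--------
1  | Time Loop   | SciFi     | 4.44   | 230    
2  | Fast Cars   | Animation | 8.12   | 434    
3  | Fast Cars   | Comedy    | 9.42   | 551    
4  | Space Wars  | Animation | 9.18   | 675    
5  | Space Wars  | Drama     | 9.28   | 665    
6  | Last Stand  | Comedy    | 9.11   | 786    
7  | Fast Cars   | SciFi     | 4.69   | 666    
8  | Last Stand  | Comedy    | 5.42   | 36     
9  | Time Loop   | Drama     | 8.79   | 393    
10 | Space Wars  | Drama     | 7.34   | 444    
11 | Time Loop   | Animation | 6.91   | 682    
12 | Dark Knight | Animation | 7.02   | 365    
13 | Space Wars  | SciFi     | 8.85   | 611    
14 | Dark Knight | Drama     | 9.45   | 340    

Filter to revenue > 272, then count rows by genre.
SELECT genre, COUNT(*)
FROM movies
WHERE revenue > 272
GROUP BY genre

Note: WHERE filters rows before grouping.

Result:
  Animation: 4
  Comedy: 2
  Drama: 4
  SciFi: 2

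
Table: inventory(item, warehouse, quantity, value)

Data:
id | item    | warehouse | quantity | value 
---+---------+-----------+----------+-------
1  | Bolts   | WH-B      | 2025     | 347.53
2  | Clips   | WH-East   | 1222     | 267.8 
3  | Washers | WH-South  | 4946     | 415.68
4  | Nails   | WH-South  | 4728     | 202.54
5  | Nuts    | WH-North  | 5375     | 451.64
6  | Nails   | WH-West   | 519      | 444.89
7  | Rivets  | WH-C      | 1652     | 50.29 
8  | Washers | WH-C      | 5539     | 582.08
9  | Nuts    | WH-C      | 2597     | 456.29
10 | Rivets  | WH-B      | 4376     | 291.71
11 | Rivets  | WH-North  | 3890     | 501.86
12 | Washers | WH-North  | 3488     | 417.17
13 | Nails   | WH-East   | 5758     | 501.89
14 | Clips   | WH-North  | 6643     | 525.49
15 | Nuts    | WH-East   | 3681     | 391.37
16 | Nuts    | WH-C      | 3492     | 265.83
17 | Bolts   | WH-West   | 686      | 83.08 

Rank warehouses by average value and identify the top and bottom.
SELECT warehouse, AVG(value)
FROM inventory
GROUP BY warehouse
ORDER BY AVG(value)

All groups:
  WH-West: 263.99
  WH-South: 309.11
  WH-B: 319.62
  WH-C: 338.62
  WH-East: 387.02
  WH-North: 474.04

Highest: WH-North (474.04)
Lowest: WH-West (263.99)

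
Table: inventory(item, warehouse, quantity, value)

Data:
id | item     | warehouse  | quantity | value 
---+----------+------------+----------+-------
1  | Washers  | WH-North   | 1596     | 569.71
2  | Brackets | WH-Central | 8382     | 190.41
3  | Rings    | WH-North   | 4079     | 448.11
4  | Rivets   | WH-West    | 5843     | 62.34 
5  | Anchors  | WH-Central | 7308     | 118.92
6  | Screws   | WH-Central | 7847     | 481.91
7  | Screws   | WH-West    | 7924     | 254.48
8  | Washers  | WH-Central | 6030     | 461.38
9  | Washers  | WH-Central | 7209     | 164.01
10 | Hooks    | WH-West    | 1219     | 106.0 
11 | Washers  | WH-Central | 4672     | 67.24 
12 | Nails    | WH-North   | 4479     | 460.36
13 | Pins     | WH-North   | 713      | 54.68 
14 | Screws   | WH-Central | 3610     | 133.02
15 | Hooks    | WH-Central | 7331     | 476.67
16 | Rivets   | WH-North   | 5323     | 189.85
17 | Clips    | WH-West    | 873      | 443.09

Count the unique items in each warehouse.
SELECT warehouse, COUNT(DISTINCT item)
FROM inventory
GROUP BY warehouse

Result:
  WH-Central: 5 distinct
  WH-North: 5 distinct
  WH-West: 4 distinct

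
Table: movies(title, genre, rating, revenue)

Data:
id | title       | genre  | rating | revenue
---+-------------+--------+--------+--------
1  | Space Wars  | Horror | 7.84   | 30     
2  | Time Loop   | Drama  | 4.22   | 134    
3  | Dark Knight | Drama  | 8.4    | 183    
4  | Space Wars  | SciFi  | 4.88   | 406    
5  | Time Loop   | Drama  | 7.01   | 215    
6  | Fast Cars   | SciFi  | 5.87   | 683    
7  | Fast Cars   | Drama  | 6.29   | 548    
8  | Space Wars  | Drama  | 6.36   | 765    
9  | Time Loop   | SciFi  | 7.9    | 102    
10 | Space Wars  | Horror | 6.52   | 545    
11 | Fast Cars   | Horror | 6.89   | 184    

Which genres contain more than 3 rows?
SELECT genre, COUNT(*) as cnt
FROM movies
GROUP BY genre
HAVING COUNT(*) > 3

Result:
  Drama: 5

Note: HAVING filters groups after aggregation, WHERE filters rows before.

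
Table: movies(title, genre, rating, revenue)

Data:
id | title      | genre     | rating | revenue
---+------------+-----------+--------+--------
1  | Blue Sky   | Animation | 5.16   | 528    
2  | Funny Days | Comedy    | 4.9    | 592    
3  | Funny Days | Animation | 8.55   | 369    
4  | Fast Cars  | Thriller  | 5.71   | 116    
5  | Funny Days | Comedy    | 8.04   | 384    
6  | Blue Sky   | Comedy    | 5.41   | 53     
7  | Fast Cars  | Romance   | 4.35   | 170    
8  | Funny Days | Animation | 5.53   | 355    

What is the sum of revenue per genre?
SELECT genre, SUM(revenue) as result
FROM movies
GROUP BY genre

Result:
  Animation: 1252
  Comedy: 1029
  Romance: 170
  Thriller: 116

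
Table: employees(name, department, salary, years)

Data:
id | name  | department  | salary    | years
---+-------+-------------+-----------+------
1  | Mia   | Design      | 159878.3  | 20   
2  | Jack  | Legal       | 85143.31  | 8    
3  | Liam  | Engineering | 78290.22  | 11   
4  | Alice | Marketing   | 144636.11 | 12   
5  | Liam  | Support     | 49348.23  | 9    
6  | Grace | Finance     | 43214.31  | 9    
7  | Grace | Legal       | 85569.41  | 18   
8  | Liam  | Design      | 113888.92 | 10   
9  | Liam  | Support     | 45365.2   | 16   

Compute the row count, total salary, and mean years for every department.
SELECT department,
       COUNT(*) as cnt,
       SUM(salary) as total_salary,
       AVG(years) as avg_years
FROM employees
GROUP BY department

Result:
  Design: 2 records, 273767.22 total salary, 15.00 avg years
  Engineering: 1 records, 78290.22 total salary, 11.00 avg years
  Finance: 1 records, 43214.31 total salary, 9.00 avg years
  Legal: 2 records, 170712.72 total salary, 13.00 avg years
  Marketing: 1 records, 144636.11 total salary, 12.00 avg years
  Support: 2 records, 94713.43 total salary, 12.50 avg years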